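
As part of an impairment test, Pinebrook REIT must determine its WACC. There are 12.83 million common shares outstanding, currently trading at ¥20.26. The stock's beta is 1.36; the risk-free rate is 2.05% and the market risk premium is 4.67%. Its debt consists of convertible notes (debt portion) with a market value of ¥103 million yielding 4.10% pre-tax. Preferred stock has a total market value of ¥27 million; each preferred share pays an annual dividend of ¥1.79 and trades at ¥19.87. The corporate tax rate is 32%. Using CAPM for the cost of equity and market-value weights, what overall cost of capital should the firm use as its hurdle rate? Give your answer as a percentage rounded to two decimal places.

Cost of equity via CAPM: Re = 2.05% + 1.36 × 4.67% = 8.4012%.
Cost of preferred: Rp = 1.79 / 19.87 = 9.0086%.
Market value of equity E = 20.26 × 12.83m = 259.9358m.
Total capital V = 259.9358 + 27 + 103 = 389.9358.
Equity: weight = 259.9358/389.9358 = 0.6666; cost = 8.4012%.
Preferred: weight = 27/389.9358 = 0.0692; cost = 9.0086%.
Convertible notes (debt portion): weight = 103/389.9358 = 0.2641; after-tax cost = 4.1% × (1 − 32%) = 2.7880%.
WACC = 0.6666 × 8.4012% + 0.0692 × 9.0086% + 0.2641 × 2.7880% = 6.9606%.

6.96%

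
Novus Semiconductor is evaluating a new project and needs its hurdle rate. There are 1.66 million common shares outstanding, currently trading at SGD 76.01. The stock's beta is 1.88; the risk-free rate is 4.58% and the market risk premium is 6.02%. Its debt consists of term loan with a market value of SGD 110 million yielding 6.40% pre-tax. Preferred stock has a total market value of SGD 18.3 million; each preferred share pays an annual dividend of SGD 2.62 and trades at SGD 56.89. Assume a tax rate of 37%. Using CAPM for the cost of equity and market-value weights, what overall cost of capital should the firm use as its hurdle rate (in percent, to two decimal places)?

Cost of equity via CAPM: Re = 4.58% + 1.88 × 6.02% = 15.8976%.
Cost of preferred: Rp = 2.62 / 56.89 = 4.6054%.
Market value of equity E = 76.01 × 1.66m = 126.1766m.
Total capital V = 126.1766 + 18.3 + 110 = 254.4766.
Equity: weight = 126.1766/254.4766 = 0.4958; cost = 15.8976%.
Preferred: weight = 18.3/254.4766 = 0.0719; cost = 4.6054%.
Term loan: weight = 110/254.4766 = 0.4323; after-tax cost = 6.4% × (1 − 37%) = 4.0320%.
WACC = 0.4958 × 15.8976% + 0.0719 × 4.6054% + 0.4323 × 4.0320% = 9.9565%.

9.96%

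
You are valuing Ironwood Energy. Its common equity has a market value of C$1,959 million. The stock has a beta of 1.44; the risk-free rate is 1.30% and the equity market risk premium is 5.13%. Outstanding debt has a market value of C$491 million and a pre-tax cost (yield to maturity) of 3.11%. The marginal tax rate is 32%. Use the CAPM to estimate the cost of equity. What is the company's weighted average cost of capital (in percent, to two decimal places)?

7.37%

Cost of equity via CAPM: Re = 1.3% + 1.44 × 5.13% = 8.6872%.
Total capital V = 1959 + 491 = 2450.
Equity: weight = 1959/2450 = 0.7996; cost = 8.6872%.
Debt: weight = 491/2450 = 0.2004; after-tax cost = 3.11% × (1 − 32%) = 2.1148%.
WACC = 0.7996 × 8.6872% + 0.2004 × 2.1148% = 7.3700%.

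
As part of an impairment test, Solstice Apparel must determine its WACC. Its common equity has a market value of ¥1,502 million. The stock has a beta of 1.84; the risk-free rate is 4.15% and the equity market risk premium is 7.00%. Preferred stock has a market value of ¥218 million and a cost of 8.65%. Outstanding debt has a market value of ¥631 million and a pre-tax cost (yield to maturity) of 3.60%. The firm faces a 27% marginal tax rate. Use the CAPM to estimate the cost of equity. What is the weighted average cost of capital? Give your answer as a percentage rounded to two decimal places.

Cost of equity via CAPM: Re = 4.15% + 1.84 × 7.0% = 17.0300%.
Total capital V = 1502 + 218 + 631 = 2351.
Equity: weight = 1502/2351 = 0.6389; cost = 17.03%.
Preferred: weight = 218/2351 = 0.0927; cost = 8.65%.
Debt: weight = 631/2351 = 0.2684; after-tax cost = 3.6% × (1 − 27%) = 2.6280%.
WACC = 0.6389 × 17.0300% + 0.0927 × 8.6500% + 0.2684 × 2.6280% = 12.3875%.

12.39%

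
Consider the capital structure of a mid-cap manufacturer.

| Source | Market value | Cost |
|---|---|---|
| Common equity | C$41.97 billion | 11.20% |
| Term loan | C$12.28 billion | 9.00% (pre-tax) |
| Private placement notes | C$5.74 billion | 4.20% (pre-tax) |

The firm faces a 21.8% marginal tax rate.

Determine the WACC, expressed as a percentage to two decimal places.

Total capital V = 41.97 + 12.28 + 5.74 = 59.99.
Equity: weight = 41.97/59.99 = 0.6996; cost = 11.2%.
Term loan: weight = 12.28/59.99 = 0.2047; after-tax cost = 9% × (1 − 21.8%) = 7.0380%.
Private placement notes: weight = 5.74/59.99 = 0.0957; after-tax cost = 4.2% × (1 − 21.8%) = 3.2844%.
WACC = 0.6996 × 11.2000% + 0.2047 × 7.0380% + 0.0957 × 3.2844% = 9.5907%.

9.59%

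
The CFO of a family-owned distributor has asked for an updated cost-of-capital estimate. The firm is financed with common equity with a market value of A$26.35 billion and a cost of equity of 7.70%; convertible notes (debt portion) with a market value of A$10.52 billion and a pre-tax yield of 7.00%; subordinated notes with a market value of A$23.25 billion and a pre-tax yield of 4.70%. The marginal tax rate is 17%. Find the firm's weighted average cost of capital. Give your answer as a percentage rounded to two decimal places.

Total capital V = 26.35 + 10.52 + 23.25 = 60.12.
Equity: weight = 26.35/60.12 = 0.4383; cost = 7.7%.
Convertible notes (debt portion): weight = 10.52/60.12 = 0.1750; after-tax cost = 7% × (1 − 17%) = 5.8100%.
Subordinated notes: weight = 23.25/60.12 = 0.3867; after-tax cost = 4.7% × (1 − 17%) = 3.9010%.
WACC = 0.4383 × 7.7000% + 0.1750 × 5.8100% + 0.3867 × 3.9010% = 5.9001%.

5.90%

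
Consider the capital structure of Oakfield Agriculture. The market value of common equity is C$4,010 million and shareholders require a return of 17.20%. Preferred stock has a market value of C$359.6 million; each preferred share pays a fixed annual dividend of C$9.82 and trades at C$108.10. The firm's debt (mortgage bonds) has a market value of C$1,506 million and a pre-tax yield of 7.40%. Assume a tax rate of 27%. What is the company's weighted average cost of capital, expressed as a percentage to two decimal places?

Cost of preferred: Rp = 9.82 / 108.1 = 9.0842%.
Total capital V = 4010 + 359.6 + 1506 = 5875.6.
Equity: weight = 4010/5875.6 = 0.6825; cost = 17.2%.
Preferred: weight = 359.6/5875.6 = 0.0612; cost = 9.0842%.
Mortgage bonds: weight = 1506/5875.6 = 0.2563; after-tax cost = 7.4% × (1 − 27%) = 5.4020%.
WACC = 0.6825 × 17.2000% + 0.0612 × 9.0842% + 0.2563 × 5.4020% = 13.6793%.

13.68%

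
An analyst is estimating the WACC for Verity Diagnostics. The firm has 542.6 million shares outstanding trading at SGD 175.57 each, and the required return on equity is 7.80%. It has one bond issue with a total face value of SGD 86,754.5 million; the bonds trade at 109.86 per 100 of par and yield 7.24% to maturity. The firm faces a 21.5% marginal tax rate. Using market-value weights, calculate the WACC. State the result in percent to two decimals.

Market value of equity E = 175.57 × 542.6m = 95264.282m. Market value of debt D = 86754.5m × 109.86/100 = 95308.4937m.
Total capital V = 95264.282 + 95308.4937 = 190572.7757.
Equity: weight = 95264.282/190572.7757 = 0.4999; cost = 7.8%.
Bonds outstanding: weight = 95308.4937/190572.7757 = 0.5001; after-tax cost = 7.24% × (1 − 21.5%) = 5.6834%.
WACC = 0.4999 × 7.8000% + 0.5001 × 5.6834% = 6.7415%.

6.74%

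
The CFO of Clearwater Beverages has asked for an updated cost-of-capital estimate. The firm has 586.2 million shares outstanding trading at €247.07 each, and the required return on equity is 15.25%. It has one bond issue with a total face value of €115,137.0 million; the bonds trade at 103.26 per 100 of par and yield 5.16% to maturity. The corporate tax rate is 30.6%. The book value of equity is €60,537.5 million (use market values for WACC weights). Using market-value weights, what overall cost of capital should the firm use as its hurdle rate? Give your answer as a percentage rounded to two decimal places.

9.99%

Market value of equity E = 247.07 × 586.2m = 144832.434m. Market value of debt D = 115137m × 103.26/100 = 118890.4662m.
Total capital V = 144832.434 + 118890.4662 = 263722.9002.
Equity: weight = 144832.434/263722.9002 = 0.5492; cost = 15.25%.
Bonds outstanding: weight = 118890.4662/263722.9002 = 0.4508; after-tax cost = 5.16% × (1 − 30.6%) = 3.5810%.
WACC = 0.5492 × 15.2500% + 0.4508 × 3.5810% = 9.9894%.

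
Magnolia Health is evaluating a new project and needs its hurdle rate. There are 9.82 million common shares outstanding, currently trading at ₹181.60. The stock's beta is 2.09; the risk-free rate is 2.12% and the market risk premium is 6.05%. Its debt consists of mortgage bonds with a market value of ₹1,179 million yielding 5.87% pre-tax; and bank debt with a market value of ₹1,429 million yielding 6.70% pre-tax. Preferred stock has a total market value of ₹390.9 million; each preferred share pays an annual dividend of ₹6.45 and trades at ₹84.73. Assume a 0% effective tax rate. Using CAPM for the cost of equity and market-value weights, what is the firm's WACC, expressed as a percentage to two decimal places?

9.58%

Cost of equity via CAPM: Re = 2.12% + 2.09 × 6.05% = 14.7645%.
Cost of preferred: Rp = 6.45 / 84.73 = 7.6124%.
Market value of equity E = 181.6 × 9.82m = 1783.312m.
Total capital V = 1783.312 + 390.9 + 1179 + 1429 = 4782.212.
Equity: weight = 1783.312/4782.212 = 0.3729; cost = 14.7645%.
Preferred: weight = 390.9/4782.212 = 0.0817; cost = 7.6124%.
Mortgage bonds: weight = 1179/4782.212 = 0.2465; after-tax cost = 5.87% × (1 − 0%) = 5.8700%.
Bank debt: weight = 1429/4782.212 = 0.2988; after-tax cost = 6.7% × (1 − 0%) = 6.7000%.
WACC = 0.3729 × 14.7645% + 0.0817 × 7.6124% + 0.2465 × 5.8700% + 0.2988 × 6.7000% = 9.5772%.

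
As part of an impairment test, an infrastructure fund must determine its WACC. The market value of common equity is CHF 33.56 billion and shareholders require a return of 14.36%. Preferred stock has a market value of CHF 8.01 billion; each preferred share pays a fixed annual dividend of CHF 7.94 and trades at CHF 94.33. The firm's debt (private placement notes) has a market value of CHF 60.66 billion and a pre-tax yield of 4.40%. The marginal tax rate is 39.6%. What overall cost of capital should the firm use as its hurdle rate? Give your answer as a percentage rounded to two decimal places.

6.95%

Cost of preferred: Rp = 7.94 / 94.33 = 8.4173%.
Total capital V = 33.56 + 8.01 + 60.66 = 102.23.
Equity: weight = 33.56/102.23 = 0.3283; cost = 14.36%.
Preferred: weight = 8.01/102.23 = 0.0784; cost = 8.4173%.
Private placement notes: weight = 60.66/102.23 = 0.5934; after-tax cost = 4.4% × (1 − 39.6%) = 2.6576%.
WACC = 0.3283 × 14.3600% + 0.0784 × 8.4173% + 0.5934 × 2.6576% = 6.9505%.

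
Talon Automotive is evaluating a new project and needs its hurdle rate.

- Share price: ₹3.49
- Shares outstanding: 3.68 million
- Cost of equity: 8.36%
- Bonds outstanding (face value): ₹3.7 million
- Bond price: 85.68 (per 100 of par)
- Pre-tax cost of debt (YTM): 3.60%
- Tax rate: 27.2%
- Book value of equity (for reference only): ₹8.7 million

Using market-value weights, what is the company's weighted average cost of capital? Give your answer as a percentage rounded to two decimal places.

7.22%

Market value of equity E = 3.49 × 3.68m = 12.8432m. Market value of debt D = 3.7m × 85.68/100 = 3.17016m.
Total capital V = 12.8432 + 3.17016 = 16.01336.
Equity: weight = 12.8432/16.01336 = 0.8020; cost = 8.36%.
Bonds outstanding: weight = 3.17016/16.01336 = 0.1980; after-tax cost = 3.6% × (1 − 27.2%) = 2.6208%.
WACC = 0.8020 × 8.3600% + 0.1980 × 2.6208% = 7.2238%.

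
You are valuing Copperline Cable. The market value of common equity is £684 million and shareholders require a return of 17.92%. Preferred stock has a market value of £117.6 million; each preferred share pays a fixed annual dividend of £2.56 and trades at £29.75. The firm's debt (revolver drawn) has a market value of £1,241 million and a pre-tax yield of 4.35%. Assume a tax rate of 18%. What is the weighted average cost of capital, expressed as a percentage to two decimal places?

8.66%

Cost of preferred: Rp = 2.56 / 29.75 = 8.6050%.
Total capital V = 684 + 117.6 + 1241 = 2042.6.
Equity: weight = 684/2042.6 = 0.3349; cost = 17.92%.
Preferred: weight = 117.6/2042.6 = 0.0576; cost = 8.605%.
Revolver drawn: weight = 1241/2042.6 = 0.6076; after-tax cost = 4.35% × (1 − 18%) = 3.5670%.
WACC = 0.3349 × 17.9200% + 0.0576 × 8.6050% + 0.6076 × 3.5670% = 8.6634%.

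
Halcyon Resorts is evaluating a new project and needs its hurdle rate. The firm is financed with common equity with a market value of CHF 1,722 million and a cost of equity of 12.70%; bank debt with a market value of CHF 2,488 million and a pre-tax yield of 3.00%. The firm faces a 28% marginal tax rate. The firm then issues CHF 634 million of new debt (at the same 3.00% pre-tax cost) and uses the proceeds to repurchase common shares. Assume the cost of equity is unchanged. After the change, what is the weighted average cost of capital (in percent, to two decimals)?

4.88%

After the change:
Total capital V = 1088 + 3122 = 4210.
Equity: weight = 1088/4210 = 0.2584; cost = 12.7%.
Bank debt: weight = 3122/4210 = 0.7416; after-tax cost = 3% × (1 − 28%) = 2.1600%.
WACC = 0.2584 × 12.7000% + 0.7416 × 2.1600% = 4.8839%.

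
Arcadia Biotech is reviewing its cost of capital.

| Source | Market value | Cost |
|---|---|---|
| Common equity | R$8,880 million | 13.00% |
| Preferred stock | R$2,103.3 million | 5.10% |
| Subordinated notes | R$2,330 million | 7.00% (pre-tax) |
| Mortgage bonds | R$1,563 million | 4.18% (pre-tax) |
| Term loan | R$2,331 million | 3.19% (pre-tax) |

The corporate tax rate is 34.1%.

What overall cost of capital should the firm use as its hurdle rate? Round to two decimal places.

8.49%

Total capital V = 8880 + 2103.3 + 2330 + 1563 + 2331 = 17207.3.
Equity: weight = 8880/17207.3 = 0.5161; cost = 13%.
Preferred: weight = 2103.3/17207.3 = 0.1222; cost = 5.1%.
Subordinated notes: weight = 2330/17207.3 = 0.1354; after-tax cost = 7% × (1 − 34.1%) = 4.6130%.
Mortgage bonds: weight = 1563/17207.3 = 0.0908; after-tax cost = 4.18% × (1 − 34.1%) = 2.7546%.
Term loan: weight = 2331/17207.3 = 0.1355; after-tax cost = 3.19% × (1 − 34.1%) = 2.1022%.
WACC = 0.5161 × 13.0000% + 0.1222 × 5.1000% + 0.1354 × 4.6130% + 0.0908 × 2.7546% + 0.1355 × 2.1022% = 8.4918%.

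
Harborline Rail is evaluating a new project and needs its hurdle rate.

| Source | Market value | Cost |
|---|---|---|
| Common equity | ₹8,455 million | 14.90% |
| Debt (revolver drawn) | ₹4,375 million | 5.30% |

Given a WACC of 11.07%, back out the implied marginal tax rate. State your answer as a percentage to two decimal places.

30.79%

Total capital V = 8455 + 4375 = 12830.
Equity weight = 8455/12830 = 0.6590.
Revolver drawn weight = 4375/12830 = 0.3410.
Equity contribution = 0.6590 × 14.9% = 9.8191%.
Debt contribution must be 11.07% − 9.8191% = 1.2509%.
0.3410 × 5.3% × (1 − T) = 1.2509%  ⇒  (1 − T) = 0.6921.
T = 30.7877%.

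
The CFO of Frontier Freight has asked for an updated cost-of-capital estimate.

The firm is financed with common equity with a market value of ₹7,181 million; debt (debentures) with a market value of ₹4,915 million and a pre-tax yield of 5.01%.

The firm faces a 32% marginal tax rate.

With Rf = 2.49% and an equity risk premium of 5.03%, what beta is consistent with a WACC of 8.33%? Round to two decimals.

1.83

Total capital V = 7181 + 4915 = 12096.
Equity weight = 7181/12096 = 0.5937.
Debentures weight = 4915/12096 = 0.4063.
Debt contribution = 0.4063 × 5.01% × (1 − 32%) = 1.3843%.
Required equity contribution = 8.33% − 1.3843% = 6.9457%  ⇒  Re = 11.6997%.
CAPM: 11.6997% = 2.49% + β × 5.03%  ⇒  β = 1.8309.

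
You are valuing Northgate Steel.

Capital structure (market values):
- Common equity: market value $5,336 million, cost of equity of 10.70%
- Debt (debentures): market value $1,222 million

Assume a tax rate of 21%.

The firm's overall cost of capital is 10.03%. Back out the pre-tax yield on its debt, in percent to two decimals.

8.99%

Total capital V = 5336 + 1222 = 6558.
Equity weight = 5336/6558 = 0.8137.
Debentures weight = 1222/6558 = 0.1863.
Equity contribution = 0.8137 × 10.7% = 8.7062%.
Remaining for debt = 10.03% − 8.7062% = 1.3238%.
Rd × (1 − 21%) × 0.1863 = 1.3238%  ⇒  Rd = 8.9929%.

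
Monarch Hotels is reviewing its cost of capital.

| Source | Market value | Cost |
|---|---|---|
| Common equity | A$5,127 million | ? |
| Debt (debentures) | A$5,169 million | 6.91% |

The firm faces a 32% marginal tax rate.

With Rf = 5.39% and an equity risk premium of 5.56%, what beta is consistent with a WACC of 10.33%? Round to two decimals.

1.91

Total capital V = 5127 + 5169 = 10296.
Equity weight = 5127/10296 = 0.4980.
Debentures weight = 5169/10296 = 0.5020.
Debt contribution = 0.5020 × 6.91% × (1 − 32%) = 2.3590%.
Required equity contribution = 10.33% − 2.3590% = 7.9710%  ⇒  Re = 16.0073%.
CAPM: 16.0073% = 5.39% + β × 5.56%  ⇒  β = 1.9096.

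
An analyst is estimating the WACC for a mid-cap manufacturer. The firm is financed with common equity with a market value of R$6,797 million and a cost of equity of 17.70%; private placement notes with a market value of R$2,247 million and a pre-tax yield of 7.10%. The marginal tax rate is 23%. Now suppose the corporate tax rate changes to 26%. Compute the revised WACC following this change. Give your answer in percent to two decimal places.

14.61%

After the change:
Total capital V = 6797 + 2247 = 9044.
Equity: weight = 6797/9044 = 0.7515; cost = 17.7%.
Private placement notes: weight = 2247/9044 = 0.2485; after-tax cost = 7.1% × (1 − 26%) = 5.2540%.
WACC = 0.7515 × 17.7000% + 0.2485 × 5.2540% = 14.6078%.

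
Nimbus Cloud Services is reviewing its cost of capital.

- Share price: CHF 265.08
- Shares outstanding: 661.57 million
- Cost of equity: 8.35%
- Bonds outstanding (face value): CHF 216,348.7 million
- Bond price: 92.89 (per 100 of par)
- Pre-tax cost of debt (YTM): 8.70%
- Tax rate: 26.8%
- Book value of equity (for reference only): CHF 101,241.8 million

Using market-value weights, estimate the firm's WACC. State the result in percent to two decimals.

7.29%

Market value of equity E = 265.08 × 661.57m = 175368.9756m. Market value of debt D = 216348.7m × 92.89/100 = 200966.30743m.
Total capital V = 175368.9756 + 200966.30743 = 376335.28303.
Equity: weight = 175368.9756/376335.28303 = 0.4660; cost = 8.35%.
Bonds outstanding: weight = 200966.30743/376335.28303 = 0.5340; after-tax cost = 8.7% × (1 − 26.8%) = 6.3684%.
WACC = 0.4660 × 8.3500% + 0.5340 × 6.3684% = 7.2918%.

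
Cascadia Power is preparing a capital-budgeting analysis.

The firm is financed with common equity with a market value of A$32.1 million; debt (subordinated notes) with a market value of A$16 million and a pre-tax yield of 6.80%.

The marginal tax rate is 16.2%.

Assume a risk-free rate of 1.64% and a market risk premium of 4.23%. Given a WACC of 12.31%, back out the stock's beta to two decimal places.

3.30

Total capital V = 32.1 + 16 = 48.1.
Equity weight = 32.1/48.1 = 0.6674.
Subordinated notes weight = 16/48.1 = 0.3326.
Debt contribution = 0.3326 × 6.8% × (1 − 16.2%) = 1.8955%.
Required equity contribution = 12.31% − 1.8955% = 10.4145%  ⇒  Re = 15.6055%.
CAPM: 15.6055% = 1.64% + β × 4.23%  ⇒  β = 3.3015.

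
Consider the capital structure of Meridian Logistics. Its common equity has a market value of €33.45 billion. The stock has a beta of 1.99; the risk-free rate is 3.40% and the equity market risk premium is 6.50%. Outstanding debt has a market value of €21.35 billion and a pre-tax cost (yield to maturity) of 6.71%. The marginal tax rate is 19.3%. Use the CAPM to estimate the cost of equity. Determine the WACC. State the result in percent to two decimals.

Cost of equity via CAPM: Re = 3.4% + 1.99 × 6.5% = 16.3350%.
Total capital V = 33.45 + 21.35 = 54.8.
Equity: weight = 33.45/54.8 = 0.6104; cost = 16.335%.
Debt: weight = 21.35/54.8 = 0.3896; after-tax cost = 6.71% × (1 − 19.3%) = 5.4150%.
WACC = 0.6104 × 16.3350% + 0.3896 × 5.4150% = 12.0806%.

12.08%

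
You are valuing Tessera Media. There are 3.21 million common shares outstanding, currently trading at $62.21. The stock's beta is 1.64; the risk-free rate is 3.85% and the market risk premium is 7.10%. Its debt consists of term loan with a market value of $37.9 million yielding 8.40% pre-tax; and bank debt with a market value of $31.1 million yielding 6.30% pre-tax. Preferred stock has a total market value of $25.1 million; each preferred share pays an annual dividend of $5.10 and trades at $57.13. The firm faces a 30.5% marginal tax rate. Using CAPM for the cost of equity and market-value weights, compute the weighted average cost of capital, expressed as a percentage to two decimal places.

Cost of equity via CAPM: Re = 3.85% + 1.64 × 7.1% = 15.4940%.
Cost of preferred: Rp = 5.1 / 57.13 = 8.9270%.
Market value of equity E = 62.21 × 3.21m = 199.6941m.
Total capital V = 199.6941 + 25.1 + 37.9 + 31.1 = 293.7941.
Equity: weight = 199.6941/293.7941 = 0.6797; cost = 15.494%.
Preferred: weight = 25.1/293.7941 = 0.0854; cost = 8.927%.
Term loan: weight = 37.9/293.7941 = 0.1290; after-tax cost = 8.4% × (1 − 30.5%) = 5.8380%.
Bank debt: weight = 31.1/293.7941 = 0.1059; after-tax cost = 6.3% × (1 − 30.5%) = 4.3785%.
WACC = 0.6797 × 15.4940% + 0.0854 × 8.9270% + 0.1290 × 5.8380% + 0.1059 × 4.3785% = 12.5107%.

12.51%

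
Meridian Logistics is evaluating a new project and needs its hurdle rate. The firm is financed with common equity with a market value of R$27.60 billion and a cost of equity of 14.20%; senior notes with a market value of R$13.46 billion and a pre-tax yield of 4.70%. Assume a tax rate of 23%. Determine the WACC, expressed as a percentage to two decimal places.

10.73%

Total capital V = 27.6 + 13.46 = 41.06.
Equity: weight = 27.6/41.06 = 0.6722; cost = 14.2%.
Senior notes: weight = 13.46/41.06 = 0.3278; after-tax cost = 4.7% × (1 − 23%) = 3.6190%.
WACC = 0.6722 × 14.2000% + 0.3278 × 3.6190% = 10.7314%.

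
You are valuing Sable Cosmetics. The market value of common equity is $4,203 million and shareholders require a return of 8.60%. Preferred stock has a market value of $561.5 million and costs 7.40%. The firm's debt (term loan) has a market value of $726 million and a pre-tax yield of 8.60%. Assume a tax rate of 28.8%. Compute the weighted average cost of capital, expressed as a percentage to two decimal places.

Total capital V = 4203 + 561.5 + 726 = 5490.5.
Equity: weight = 4203/5490.5 = 0.7655; cost = 8.6%.
Preferred: weight = 561.5/5490.5 = 0.1023; cost = 7.4%.
Term loan: weight = 726/5490.5 = 0.1322; after-tax cost = 8.6% × (1 − 28.8%) = 6.1232%.
WACC = 0.7655 × 8.6000% + 0.1023 × 7.4000% + 0.1322 × 6.1232% = 8.1498%.

8.15%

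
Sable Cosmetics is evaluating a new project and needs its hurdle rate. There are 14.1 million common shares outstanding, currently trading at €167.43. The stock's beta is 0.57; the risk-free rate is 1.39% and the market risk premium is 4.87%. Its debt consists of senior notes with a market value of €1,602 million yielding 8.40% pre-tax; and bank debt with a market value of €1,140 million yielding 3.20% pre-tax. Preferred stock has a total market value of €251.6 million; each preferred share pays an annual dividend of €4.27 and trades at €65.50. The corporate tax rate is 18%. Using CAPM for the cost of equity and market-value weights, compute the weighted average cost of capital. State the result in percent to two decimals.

4.76%

Cost of equity via CAPM: Re = 1.39% + 0.57 × 4.87% = 4.1659%.
Cost of preferred: Rp = 4.27 / 65.5 = 6.5191%.
Market value of equity E = 167.43 × 14.1m = 2360.763m.
Total capital V = 2360.763 + 251.6 + 1602 + 1140 = 5354.363.
Equity: weight = 2360.763/5354.363 = 0.4409; cost = 4.1659%.
Preferred: weight = 251.6/5354.363 = 0.0470; cost = 6.5191%.
Senior notes: weight = 1602/5354.363 = 0.2992; after-tax cost = 8.4% × (1 − 18%) = 6.8880%.
Bank debt: weight = 1140/5354.363 = 0.2129; after-tax cost = 3.2% × (1 − 18%) = 2.6240%.
WACC = 0.4409 × 4.1659% + 0.0470 × 6.5191% + 0.2992 × 6.8880% + 0.2129 × 2.6240% = 4.7626%.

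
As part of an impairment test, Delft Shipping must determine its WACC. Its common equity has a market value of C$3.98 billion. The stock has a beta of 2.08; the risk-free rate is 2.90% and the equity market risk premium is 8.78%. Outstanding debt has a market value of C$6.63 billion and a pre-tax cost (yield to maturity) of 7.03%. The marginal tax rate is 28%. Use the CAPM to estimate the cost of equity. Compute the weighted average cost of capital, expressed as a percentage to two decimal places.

11.10%

Cost of equity via CAPM: Re = 2.9% + 2.08 × 8.78% = 21.1624%.
Total capital V = 3.98 + 6.63 = 10.61.
Equity: weight = 3.98/10.61 = 0.3751; cost = 21.1624%.
Debt: weight = 6.63/10.61 = 0.6249; after-tax cost = 7.03% × (1 − 28%) = 5.0616%.
WACC = 0.3751 × 21.1624% + 0.6249 × 5.0616% = 11.1013%.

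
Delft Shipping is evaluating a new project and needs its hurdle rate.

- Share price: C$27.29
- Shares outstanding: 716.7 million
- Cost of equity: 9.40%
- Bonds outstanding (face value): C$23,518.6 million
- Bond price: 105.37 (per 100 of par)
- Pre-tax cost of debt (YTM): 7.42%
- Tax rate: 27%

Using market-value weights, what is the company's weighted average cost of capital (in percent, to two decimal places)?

7.17%

Market value of equity E = 27.29 × 716.7m = 19558.743m. Market value of debt D = 23518.6m × 105.37/100 = 24781.54882m.
Total capital V = 19558.743 + 24781.54882 = 44340.29182.
Equity: weight = 19558.743/44340.29182 = 0.4411; cost = 9.4%.
Bonds outstanding: weight = 24781.54882/44340.29182 = 0.5589; after-tax cost = 7.42% × (1 − 27%) = 5.4166%.
WACC = 0.4411 × 9.4000% + 0.5589 × 5.4166% = 7.1737%.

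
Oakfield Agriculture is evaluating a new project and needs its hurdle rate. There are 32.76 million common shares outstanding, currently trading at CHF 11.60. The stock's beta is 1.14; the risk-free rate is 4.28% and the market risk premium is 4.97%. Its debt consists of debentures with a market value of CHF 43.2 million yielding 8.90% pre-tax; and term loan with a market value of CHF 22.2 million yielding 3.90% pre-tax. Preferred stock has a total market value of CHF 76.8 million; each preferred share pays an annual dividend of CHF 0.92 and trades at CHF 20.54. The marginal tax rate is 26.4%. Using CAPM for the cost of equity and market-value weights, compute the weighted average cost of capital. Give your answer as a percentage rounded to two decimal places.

Cost of equity via CAPM: Re = 4.28% + 1.14 × 4.97% = 9.9458%.
Cost of preferred: Rp = 0.92 / 20.54 = 4.4791%.
Market value of equity E = 11.6 × 32.76m = 380.016m.
Total capital V = 380.016 + 76.8 + 43.2 + 22.2 = 522.216.
Equity: weight = 380.016/522.216 = 0.7277; cost = 9.9458%.
Preferred: weight = 76.8/522.216 = 0.1471; cost = 4.4791%.
Debentures: weight = 43.2/522.216 = 0.0827; after-tax cost = 8.9% × (1 − 26.4%) = 6.5504%.
Term loan: weight = 22.2/522.216 = 0.0425; after-tax cost = 3.9% × (1 − 26.4%) = 2.8704%.
WACC = 0.7277 × 9.9458% + 0.1471 × 4.4791% + 0.0827 × 6.5504% + 0.0425 × 2.8704% = 8.5602%.

8.56%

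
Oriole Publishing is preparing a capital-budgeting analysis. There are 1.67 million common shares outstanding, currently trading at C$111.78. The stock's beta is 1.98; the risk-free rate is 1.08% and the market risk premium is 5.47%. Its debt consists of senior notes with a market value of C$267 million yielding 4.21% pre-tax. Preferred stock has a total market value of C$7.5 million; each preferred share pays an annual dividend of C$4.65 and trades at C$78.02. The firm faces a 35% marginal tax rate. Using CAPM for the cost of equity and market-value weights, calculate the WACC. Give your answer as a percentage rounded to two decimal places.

Cost of equity via CAPM: Re = 1.08% + 1.98 × 5.47% = 11.9106%.
Cost of preferred: Rp = 4.65 / 78.02 = 5.9600%.
Market value of equity E = 111.78 × 1.67m = 186.6726m.
Total capital V = 186.6726 + 7.5 + 267 = 461.1726.
Equity: weight = 186.6726/461.1726 = 0.4048; cost = 11.9106%.
Preferred: weight = 7.5/461.1726 = 0.0163; cost = 5.96%.
Senior notes: weight = 267/461.1726 = 0.5790; after-tax cost = 4.21% × (1 − 35%) = 2.7365%.
WACC = 0.4048 × 11.9106% + 0.0163 × 5.9600% + 0.5790 × 2.7365% = 6.5024%.

6.50%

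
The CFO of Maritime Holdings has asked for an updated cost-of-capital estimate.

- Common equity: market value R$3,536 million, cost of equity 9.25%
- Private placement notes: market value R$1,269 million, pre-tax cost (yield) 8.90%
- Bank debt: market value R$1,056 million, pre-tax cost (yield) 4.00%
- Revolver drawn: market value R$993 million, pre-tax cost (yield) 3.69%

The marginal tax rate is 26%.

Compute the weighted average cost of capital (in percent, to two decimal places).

Total capital V = 3536 + 1269 + 1056 + 993 = 6854.
Equity: weight = 3536/6854 = 0.5159; cost = 9.25%.
Private placement notes: weight = 1269/6854 = 0.1851; after-tax cost = 8.9% × (1 − 26%) = 6.5860%.
Bank debt: weight = 1056/6854 = 0.1541; after-tax cost = 4% × (1 − 26%) = 2.9600%.
Revolver drawn: weight = 993/6854 = 0.1449; after-tax cost = 3.69% × (1 − 26%) = 2.7306%.
WACC = 0.5159 × 9.2500% + 0.1851 × 6.5860% + 0.1541 × 2.9600% + 0.1449 × 2.7306% = 6.8431%.

6.84%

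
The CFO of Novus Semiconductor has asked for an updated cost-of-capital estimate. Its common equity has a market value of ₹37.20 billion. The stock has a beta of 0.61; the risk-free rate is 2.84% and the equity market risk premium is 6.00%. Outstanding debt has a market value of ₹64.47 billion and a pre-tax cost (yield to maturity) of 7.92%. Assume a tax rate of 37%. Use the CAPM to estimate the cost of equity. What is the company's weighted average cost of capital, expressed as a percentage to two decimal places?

Cost of equity via CAPM: Re = 2.84% + 0.61 × 6.0% = 6.5000%.
Total capital V = 37.2 + 64.47 = 101.67.
Equity: weight = 37.2/101.67 = 0.3659; cost = 6.5%.
Debt: weight = 64.47/101.67 = 0.6341; after-tax cost = 7.92% × (1 − 37%) = 4.9896%.
WACC = 0.3659 × 6.5000% + 0.6341 × 4.9896% = 5.5422%.

5.54%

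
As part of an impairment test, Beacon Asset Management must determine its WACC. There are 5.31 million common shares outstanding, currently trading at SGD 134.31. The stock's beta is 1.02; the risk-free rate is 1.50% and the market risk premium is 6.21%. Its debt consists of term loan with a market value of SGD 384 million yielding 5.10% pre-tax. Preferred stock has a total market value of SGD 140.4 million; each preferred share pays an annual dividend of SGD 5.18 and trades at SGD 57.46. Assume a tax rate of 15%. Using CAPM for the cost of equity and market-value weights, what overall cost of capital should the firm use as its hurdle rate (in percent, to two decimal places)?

6.88%

Cost of equity via CAPM: Re = 1.5% + 1.02 × 6.21% = 7.8342%.
Cost of preferred: Rp = 5.18 / 57.46 = 9.0150%.
Market value of equity E = 134.31 × 5.31m = 713.1861m.
Total capital V = 713.1861 + 140.4 + 384 = 1237.5861.
Equity: weight = 713.1861/1237.5861 = 0.5763; cost = 7.8342%.
Preferred: weight = 140.4/1237.5861 = 0.1134; cost = 9.015%.
Term loan: weight = 384/1237.5861 = 0.3103; after-tax cost = 5.1% × (1 − 15%) = 4.3350%.
WACC = 0.5763 × 7.8342% + 0.1134 × 9.0150% + 0.3103 × 4.3350% = 6.8824%.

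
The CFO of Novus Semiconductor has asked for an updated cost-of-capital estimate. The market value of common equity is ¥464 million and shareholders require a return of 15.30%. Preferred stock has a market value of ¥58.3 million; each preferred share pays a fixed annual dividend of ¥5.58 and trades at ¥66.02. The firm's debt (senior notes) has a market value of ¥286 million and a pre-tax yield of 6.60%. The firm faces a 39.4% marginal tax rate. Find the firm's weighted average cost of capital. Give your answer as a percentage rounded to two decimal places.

Cost of preferred: Rp = 5.58 / 66.02 = 8.4520%.
Total capital V = 464 + 58.3 + 286 = 808.3.
Equity: weight = 464/808.3 = 0.5740; cost = 15.3%.
Preferred: weight = 58.3/808.3 = 0.0721; cost = 8.452%.
Senior notes: weight = 286/808.3 = 0.3538; after-tax cost = 6.6% × (1 − 39.4%) = 3.9996%.
WACC = 0.5740 × 15.3000% + 0.0721 × 8.4520% + 0.3538 × 3.9996% = 10.8077%.

10.81%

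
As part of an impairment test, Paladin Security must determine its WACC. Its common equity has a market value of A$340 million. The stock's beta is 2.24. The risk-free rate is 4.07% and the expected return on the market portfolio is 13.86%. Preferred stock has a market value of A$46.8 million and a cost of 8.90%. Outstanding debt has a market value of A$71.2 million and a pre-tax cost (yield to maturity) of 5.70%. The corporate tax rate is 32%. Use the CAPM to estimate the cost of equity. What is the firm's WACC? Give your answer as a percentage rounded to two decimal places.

Market risk premium = 13.86% − 4.07% = 9.79%.
Cost of equity via CAPM: Re = 4.07% + 2.24 × 9.79% = 25.9996%.
Total capital V = 340 + 46.8 + 71.2 = 458.
Equity: weight = 340/458 = 0.7424; cost = 25.9996%.
Preferred: weight = 46.8/458 = 0.1022; cost = 8.9%.
Debt: weight = 71.2/458 = 0.1555; after-tax cost = 5.7% × (1 − 32%) = 3.8760%.
WACC = 0.7424 × 25.9996% + 0.1022 × 8.9000% + 0.1555 × 3.8760% = 20.8130%.

20.81%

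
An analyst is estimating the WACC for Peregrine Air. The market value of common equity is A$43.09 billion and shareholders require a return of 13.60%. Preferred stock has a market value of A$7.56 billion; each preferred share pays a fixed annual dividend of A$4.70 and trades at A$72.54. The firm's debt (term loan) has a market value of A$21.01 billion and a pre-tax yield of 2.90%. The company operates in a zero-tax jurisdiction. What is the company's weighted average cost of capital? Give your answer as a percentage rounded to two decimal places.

Cost of preferred: Rp = 4.7 / 72.54 = 6.4792%.
Total capital V = 43.09 + 7.56 + 21.01 = 71.66.
Equity: weight = 43.09/71.66 = 0.6013; cost = 13.6%.
Preferred: weight = 7.56/71.66 = 0.1055; cost = 6.4792%.
Term loan: weight = 21.01/71.66 = 0.2932; after-tax cost = 2.9% × (1 − 0%) = 2.9000%.
WACC = 0.6013 × 13.6000% + 0.1055 × 6.4792% + 0.2932 × 2.9000% = 9.7116%.

9.71%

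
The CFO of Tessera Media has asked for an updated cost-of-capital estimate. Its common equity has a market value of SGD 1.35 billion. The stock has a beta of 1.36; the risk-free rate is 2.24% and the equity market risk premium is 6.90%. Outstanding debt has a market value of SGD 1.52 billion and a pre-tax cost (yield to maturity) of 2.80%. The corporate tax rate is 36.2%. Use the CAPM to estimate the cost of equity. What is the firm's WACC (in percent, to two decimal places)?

Cost of equity via CAPM: Re = 2.24% + 1.36 × 6.9% = 11.6240%.
Total capital V = 1.35 + 1.52 = 2.87.
Equity: weight = 1.35/2.87 = 0.4704; cost = 11.624%.
Debt: weight = 1.52/2.87 = 0.5296; after-tax cost = 2.8% × (1 − 36.2%) = 1.7864%.
WACC = 0.4704 × 11.6240% + 0.5296 × 1.7864% = 6.4138%.

6.41%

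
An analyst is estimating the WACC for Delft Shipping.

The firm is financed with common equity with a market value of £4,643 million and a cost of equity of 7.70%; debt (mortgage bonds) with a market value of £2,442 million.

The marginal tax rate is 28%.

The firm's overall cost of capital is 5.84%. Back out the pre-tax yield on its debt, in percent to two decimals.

3.20%

Total capital V = 4643 + 2442 = 7085.
Equity weight = 4643/7085 = 0.6553.
Mortgage bonds weight = 2442/7085 = 0.3447.
Equity contribution = 0.6553 × 7.7% = 5.0460%.
Remaining for debt = 5.84% − 5.0460% = 0.7940%.
Rd × (1 − 28%) × 0.3447 = 0.7940%  ⇒  Rd = 3.1994%.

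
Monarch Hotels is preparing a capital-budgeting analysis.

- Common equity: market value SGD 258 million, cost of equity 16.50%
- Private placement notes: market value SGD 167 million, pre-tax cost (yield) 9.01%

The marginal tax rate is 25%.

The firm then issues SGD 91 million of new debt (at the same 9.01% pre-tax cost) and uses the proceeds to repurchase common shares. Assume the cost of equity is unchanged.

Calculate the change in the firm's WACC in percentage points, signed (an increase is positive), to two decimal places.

Current WACC:
Total capital V = 258 + 167 = 425.
Equity: weight = 258/425 = 0.6071; cost = 16.5%.
Private placement notes: weight = 167/425 = 0.3929; after-tax cost = 9.01% × (1 − 25%) = 6.7575%.
WACC = 0.6071 × 16.5000% + 0.3929 × 6.7575% = 12.6718%.
After the change:
Total capital V = 167 + 258 = 425.
Equity: weight = 167/425 = 0.3929; cost = 16.5%.
Private placement notes: weight = 258/425 = 0.6071; after-tax cost = 9.01% × (1 − 25%) = 6.7575%.
WACC = 0.3929 × 16.5000% + 0.6071 × 6.7575% = 10.5857%.
Change in WACC = 10.5857% − 12.6718% = -2.0860 pp.

-2.09 pp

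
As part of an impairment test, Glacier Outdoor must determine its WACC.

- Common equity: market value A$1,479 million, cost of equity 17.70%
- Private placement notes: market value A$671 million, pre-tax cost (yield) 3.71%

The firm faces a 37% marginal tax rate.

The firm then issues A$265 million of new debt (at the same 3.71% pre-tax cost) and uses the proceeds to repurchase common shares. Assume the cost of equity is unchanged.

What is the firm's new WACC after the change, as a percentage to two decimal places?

After the change:
Total capital V = 1214 + 936 = 2150.
Equity: weight = 1214/2150 = 0.5647; cost = 17.7%.
Private placement notes: weight = 936/2150 = 0.4353; after-tax cost = 3.71% × (1 − 37%) = 2.3373%.
WACC = 0.5647 × 17.7000% + 0.4353 × 2.3373% = 11.0119%.

11.01%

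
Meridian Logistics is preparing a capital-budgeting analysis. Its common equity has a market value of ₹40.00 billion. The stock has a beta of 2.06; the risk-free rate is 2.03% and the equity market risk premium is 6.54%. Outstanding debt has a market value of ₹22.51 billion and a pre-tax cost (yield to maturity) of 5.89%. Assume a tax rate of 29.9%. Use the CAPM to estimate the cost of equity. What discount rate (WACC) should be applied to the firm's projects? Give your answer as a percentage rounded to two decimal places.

11.41%

Cost of equity via CAPM: Re = 2.03% + 2.06 × 6.54% = 15.5024%.
Total capital V = 40 + 22.51 = 62.51.
Equity: weight = 40/62.51 = 0.6399; cost = 15.5024%.
Debt: weight = 22.51/62.51 = 0.3601; after-tax cost = 5.89% × (1 − 29.9%) = 4.1289%.
WACC = 0.6399 × 15.5024% + 0.3601 × 4.1289% = 11.4068%.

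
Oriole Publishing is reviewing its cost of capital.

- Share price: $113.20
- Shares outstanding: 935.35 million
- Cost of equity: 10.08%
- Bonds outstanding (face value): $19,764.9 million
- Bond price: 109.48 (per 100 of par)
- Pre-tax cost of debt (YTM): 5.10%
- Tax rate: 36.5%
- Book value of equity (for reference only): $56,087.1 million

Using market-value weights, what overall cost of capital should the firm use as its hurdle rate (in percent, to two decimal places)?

Market value of equity E = 113.2 × 935.35m = 105881.62m. Market value of debt D = 19764.9m × 109.48/100 = 21638.61252m.
Total capital V = 105881.62 + 21638.61252 = 127520.23252.
Equity: weight = 105881.62/127520.23252 = 0.8303; cost = 10.08%.
Bonds outstanding: weight = 21638.61252/127520.23252 = 0.1697; after-tax cost = 5.1% × (1 − 36.5%) = 3.2385%.
WACC = 0.8303 × 10.0800% + 0.1697 × 3.2385% = 8.9191%.

8.92%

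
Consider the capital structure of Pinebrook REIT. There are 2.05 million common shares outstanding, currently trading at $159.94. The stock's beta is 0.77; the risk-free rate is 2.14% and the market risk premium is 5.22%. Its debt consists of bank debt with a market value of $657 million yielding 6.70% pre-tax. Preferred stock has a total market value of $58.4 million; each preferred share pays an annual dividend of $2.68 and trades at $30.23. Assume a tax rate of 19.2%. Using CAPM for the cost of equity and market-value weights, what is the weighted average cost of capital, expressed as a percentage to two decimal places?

5.84%

Cost of equity via CAPM: Re = 2.14% + 0.77 × 5.22% = 6.1594%.
Cost of preferred: Rp = 2.68 / 30.23 = 8.8654%.
Market value of equity E = 159.94 × 2.05m = 327.877m.
Total capital V = 327.877 + 58.4 + 657 = 1043.277.
Equity: weight = 327.877/1043.277 = 0.3143; cost = 6.1594%.
Preferred: weight = 58.4/1043.277 = 0.0560; cost = 8.8654%.
Bank debt: weight = 657/1043.277 = 0.6297; after-tax cost = 6.7% × (1 − 19.2%) = 5.4136%.
WACC = 0.3143 × 6.1594% + 0.0560 × 8.8654% + 0.6297 × 5.4136% = 5.8412%.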